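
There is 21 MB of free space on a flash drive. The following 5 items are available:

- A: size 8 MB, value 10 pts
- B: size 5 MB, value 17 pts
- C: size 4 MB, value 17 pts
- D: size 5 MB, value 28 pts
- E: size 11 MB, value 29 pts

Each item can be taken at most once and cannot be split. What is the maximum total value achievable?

74 pts

Check high-value combinations within 21 MB:
- C+D+E: size 4+5+11=20, value 17+28+29=74
- B+D+E: size 5+5+11=21, value 17+28+29=74
- B+C+E: size 5+4+11=20, value 17+17+29=63
Best: 74 pts.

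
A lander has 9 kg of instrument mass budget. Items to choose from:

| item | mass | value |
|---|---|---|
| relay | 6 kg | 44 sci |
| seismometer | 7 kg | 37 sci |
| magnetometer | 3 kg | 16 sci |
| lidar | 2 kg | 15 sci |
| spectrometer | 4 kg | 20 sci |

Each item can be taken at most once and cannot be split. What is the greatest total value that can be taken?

60 sci

Check high-value combinations within 9 kg:
- relay+magnetometer: mass 6+3=9, value 44+16=60
- relay+lidar: mass 6+2=8, value 44+15=59
- seismometer+lidar: mass 7+2=9, value 37+15=52
Best: 60 sci.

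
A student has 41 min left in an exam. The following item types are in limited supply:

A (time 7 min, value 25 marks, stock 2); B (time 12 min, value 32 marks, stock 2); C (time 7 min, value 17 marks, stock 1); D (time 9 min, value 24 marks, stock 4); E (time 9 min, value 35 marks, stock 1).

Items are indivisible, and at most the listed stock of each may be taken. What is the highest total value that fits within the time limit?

133 marks

Top feasible selections:
- 2×A + 2×D + 1×E: time 41, value 133
- 2×A + 1×C + 1×D + 1×E: time 39, value 126
Best: 133 marks.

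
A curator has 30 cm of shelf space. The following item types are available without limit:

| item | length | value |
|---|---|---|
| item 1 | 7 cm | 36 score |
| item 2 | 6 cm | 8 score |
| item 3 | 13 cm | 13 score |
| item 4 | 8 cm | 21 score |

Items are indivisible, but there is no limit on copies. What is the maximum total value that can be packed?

144 score

Best value-per-unit is item 1 at 36/7, and filling with it alone uses length 4×7=28. No mix of the others beats 4×36 = 144.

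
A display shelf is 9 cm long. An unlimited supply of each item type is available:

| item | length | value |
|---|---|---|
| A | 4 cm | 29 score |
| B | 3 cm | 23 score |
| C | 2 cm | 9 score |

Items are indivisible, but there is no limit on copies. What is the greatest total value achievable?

69 score

Best value-per-unit is B at 23/3, and filling with it alone uses length 3×3=9. No mix of the others beats 3×23 = 69.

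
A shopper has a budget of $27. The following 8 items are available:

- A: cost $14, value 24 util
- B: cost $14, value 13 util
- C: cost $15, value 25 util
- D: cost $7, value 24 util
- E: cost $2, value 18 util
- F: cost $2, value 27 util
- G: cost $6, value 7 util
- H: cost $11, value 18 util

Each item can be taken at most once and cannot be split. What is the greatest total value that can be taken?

94 util

This is a 0/1 knapsack; check combinations near the capacity.
- C+D+E+F: cost 15+7+2+2=26, value 25+24+18+27=94
- A+D+E+F: cost 14+7+2+2=25, value 24+24+18+27=93
- D+E+F+H: cost 7+2+2+11=22, value 24+18+27+18=87
- B+D+E+F: cost 14+7+2+2=25, value 13+24+18+27=82
Best: 94 util.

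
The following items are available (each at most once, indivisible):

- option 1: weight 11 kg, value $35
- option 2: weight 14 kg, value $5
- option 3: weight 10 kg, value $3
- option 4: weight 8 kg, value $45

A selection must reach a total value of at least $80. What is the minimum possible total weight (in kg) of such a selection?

19

Subsets with value ≥ 80, sorted by total weight:
- option 1+option 4: weight 19, value 80
- option 1+option 3+option 4: weight 29, value 83
- option 1+option 2+option 4: weight 33, value 85
Minimum weight: 19 kg.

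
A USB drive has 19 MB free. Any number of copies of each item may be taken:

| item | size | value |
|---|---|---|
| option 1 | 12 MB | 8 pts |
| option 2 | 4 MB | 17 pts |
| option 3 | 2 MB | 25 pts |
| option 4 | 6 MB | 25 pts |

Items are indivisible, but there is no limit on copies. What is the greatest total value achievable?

225 pts

Best value-per-unit is option 3 at 25/2, and filling with it alone uses size 9×2=18. No mix of the others beats 9×25 = 225.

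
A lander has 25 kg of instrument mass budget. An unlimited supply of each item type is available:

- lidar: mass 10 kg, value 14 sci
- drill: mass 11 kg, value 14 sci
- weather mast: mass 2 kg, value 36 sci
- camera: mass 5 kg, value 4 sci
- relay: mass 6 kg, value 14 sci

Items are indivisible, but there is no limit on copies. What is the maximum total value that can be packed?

432 sci

Best value-per-unit is weather mast at 36/2, and filling with it alone uses mass 12×2=24. No mix of the others beats 12×36 = 432.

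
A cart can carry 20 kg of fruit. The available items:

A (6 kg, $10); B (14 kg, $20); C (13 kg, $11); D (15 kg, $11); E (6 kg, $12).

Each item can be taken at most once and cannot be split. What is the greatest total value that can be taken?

$32

This is a 0/1 knapsack; check combinations near the capacity.
- B+E: weight 14+6=20, value 20+12=32
- A+B: weight 6+14=20, value 10+20=30
- C+E: weight 13+6=19, value 11+12=23
- A+E: weight 6+6=12, value 10+12=22
- A+C: weight 6+13=19, value 10+11=21
Best: $32.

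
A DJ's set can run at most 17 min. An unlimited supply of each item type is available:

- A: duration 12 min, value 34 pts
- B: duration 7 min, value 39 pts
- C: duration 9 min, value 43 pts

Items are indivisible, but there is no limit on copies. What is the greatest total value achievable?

82 pts

Best value-per-unit is B at 39/7; filling with it alone gives 2×39 = 78.
Optimal mix: 1×B + 1×C → duration 16, value 82.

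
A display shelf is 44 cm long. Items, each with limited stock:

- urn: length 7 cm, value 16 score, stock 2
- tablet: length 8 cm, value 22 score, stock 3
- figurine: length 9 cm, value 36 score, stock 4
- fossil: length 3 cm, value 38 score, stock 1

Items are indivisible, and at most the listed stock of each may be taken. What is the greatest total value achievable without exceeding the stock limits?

182 score

Top feasible selections:
- 4×figurine + 1×fossil: length 39, value 182
- 2×urn + 3×figurine + 1×fossil: length 44, value 178
Best: 182 score.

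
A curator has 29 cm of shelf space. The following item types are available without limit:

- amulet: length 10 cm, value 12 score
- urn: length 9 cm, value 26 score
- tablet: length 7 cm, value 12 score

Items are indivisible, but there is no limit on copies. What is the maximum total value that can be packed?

Best value-per-unit is urn at 26/9, and filling with it alone uses length 3×9=27. No mix of the others beats 3×26 = 78.

78 score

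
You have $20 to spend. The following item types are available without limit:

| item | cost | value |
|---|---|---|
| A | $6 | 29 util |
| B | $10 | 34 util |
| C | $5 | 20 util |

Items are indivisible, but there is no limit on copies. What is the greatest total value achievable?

87 util

Best value-per-unit is A at 29/6, and filling with it alone uses cost 3×6=18. No mix of the others beats 3×29 = 87.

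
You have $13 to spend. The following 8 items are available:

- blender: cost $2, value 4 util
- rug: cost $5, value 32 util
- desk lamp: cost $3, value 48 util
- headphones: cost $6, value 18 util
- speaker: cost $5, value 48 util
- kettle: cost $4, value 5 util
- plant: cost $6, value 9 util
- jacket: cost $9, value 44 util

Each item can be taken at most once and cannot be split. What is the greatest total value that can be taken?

Check high-value combinations within $13:
- rug+desk lamp+speaker: cost 5+3+5=13, value 32+48+48=128
- desk lamp+speaker+kettle: cost 3+5+4=12, value 48+48+5=101
- blender+desk lamp+speaker: cost 2+3+5=10, value 4+48+48=100
Best: 128 util.

128 util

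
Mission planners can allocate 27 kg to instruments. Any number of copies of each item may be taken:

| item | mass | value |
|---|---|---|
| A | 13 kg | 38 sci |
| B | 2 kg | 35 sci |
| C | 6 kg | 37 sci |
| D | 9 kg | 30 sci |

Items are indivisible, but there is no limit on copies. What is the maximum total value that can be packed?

Best value-per-unit is B at 35/2, and filling with it alone uses mass 13×2=26. No mix of the others beats 13×35 = 455.

455 sci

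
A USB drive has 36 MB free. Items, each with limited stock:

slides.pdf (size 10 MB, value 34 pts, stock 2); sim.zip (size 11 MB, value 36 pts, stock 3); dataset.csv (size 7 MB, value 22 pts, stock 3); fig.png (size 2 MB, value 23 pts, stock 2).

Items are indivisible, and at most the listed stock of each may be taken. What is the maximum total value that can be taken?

152 pts

Best selections within size 36 and stock limits:
- 1×slides.pdf + 2×sim.zip + 2×fig.png: size 36, value 152
- 2×slides.pdf + 1×sim.zip + 2×fig.png: size 35, value 150
- 1×sim.zip + 3×dataset.csv + 2×fig.png: size 36, value 148
Best: 152 pts.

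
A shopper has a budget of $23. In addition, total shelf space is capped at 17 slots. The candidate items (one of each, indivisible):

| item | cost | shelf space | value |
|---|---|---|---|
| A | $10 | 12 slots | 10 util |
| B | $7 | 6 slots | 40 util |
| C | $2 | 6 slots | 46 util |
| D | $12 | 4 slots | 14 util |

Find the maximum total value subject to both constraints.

100 util

Feasible sets respecting both limits:
- B+C+D: cost 21, shelf space 16, value 100
- B+C: cost 9, shelf space 12, value 86
- C+D: cost 14, shelf space 10, value 60
Best: 100 util.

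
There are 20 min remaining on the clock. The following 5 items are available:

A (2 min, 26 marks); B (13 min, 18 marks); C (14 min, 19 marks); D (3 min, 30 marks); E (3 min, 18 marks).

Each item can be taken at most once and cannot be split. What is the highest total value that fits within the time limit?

75 marks

This is a 0/1 knapsack; check combinations near the capacity.
- A+C+D: time 2+14+3=19, value 26+19+30=75
- A+D+E: time 2+3+3=8, value 26+30+18=74
- A+B+D: time 2+13+3=18, value 26+18+30=74
- C+D+E: time 14+3+3=20, value 19+30+18=67
- B+D+E: time 13+3+3=19, value 18+30+18=66
Best: 75 marks.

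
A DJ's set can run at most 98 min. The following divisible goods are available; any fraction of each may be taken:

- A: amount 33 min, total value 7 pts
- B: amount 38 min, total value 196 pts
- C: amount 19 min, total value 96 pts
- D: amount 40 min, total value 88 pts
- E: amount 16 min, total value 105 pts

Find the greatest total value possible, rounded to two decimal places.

452.00

Take in order of value per unit:
- E (105/16 per unit): all 16 → value 105, running total 105.00
- B (196/38 per unit): all 38 → value 196, running total 301.00
- C (96/19 per unit): all 19 → value 96, running total 397.00
- D (88/40 per unit): 25 of 40 → value 25×88/40 = 55.0000, running total 452.00
Total 452.00.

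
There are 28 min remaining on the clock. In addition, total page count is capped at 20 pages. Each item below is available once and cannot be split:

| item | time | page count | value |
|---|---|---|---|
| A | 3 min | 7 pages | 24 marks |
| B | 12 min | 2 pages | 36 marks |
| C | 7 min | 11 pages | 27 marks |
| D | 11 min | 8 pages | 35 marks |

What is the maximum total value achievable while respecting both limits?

Feasible sets respecting both limits:
- A+B+D: time 26, page count 17, value 95
- A+B+C: time 22, page count 20, value 87
- B+D: time 23, page count 10, value 71
Best: 95 marks.

95 marks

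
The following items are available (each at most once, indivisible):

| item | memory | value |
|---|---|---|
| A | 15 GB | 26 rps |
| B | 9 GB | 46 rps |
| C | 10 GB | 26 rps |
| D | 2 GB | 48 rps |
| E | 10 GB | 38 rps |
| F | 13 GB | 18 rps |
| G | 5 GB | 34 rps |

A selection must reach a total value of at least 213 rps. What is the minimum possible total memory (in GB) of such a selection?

51

Subsets with value ≥ 213, sorted by total memory:
- A+B+C+D+E+G: memory 51, value 218
- A+B+C+D+E+F+G: memory 64, value 236
Minimum memory: 51 GB.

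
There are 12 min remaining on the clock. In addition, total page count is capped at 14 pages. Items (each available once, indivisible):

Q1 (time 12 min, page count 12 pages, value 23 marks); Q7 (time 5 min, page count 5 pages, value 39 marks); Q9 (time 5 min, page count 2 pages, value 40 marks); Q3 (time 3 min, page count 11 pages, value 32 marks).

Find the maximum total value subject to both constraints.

79 marks

Feasible sets respecting both limits:
- Q7+Q9: time 10, page count 7, value 79
- Q9+Q3: time 8, page count 13, value 72
- Q9: time 5, page count 2, value 40
- Q7: time 5, page count 5, value 39
Best: 79 marks.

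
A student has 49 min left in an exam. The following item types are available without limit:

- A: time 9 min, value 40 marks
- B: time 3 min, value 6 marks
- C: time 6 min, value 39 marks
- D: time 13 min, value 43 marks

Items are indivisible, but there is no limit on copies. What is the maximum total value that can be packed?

Best value-per-unit is C at 39/6, and filling with it alone uses time 8×6=48. No mix of the others beats 8×39 = 312.

312 marks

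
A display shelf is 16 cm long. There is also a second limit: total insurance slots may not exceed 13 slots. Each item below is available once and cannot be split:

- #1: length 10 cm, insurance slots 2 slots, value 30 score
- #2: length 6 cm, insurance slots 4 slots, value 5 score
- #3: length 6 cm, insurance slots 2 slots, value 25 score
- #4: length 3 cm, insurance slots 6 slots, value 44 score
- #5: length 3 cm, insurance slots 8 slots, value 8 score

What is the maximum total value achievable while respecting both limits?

74 score

Feasible sets respecting both limits:
- #1+#4: length 13, insurance slots 8, value 74
- #2+#3+#4: length 15, insurance slots 12, value 74
- #3+#4: length 9, insurance slots 8, value 69
- #1+#3: length 16, insurance slots 4, value 55
Best: 74 score.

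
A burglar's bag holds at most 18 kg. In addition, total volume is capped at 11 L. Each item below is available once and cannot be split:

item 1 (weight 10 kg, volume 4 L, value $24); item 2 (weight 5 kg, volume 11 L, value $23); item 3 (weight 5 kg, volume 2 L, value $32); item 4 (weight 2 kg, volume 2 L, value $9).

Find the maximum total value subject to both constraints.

$65

Feasible sets respecting both limits:
- item 1+item 3+item 4: weight 17, volume 8, value 65
- item 1+item 3: weight 15, volume 6, value 56
- item 3+item 4: weight 7, volume 4, value 41
Best: $65.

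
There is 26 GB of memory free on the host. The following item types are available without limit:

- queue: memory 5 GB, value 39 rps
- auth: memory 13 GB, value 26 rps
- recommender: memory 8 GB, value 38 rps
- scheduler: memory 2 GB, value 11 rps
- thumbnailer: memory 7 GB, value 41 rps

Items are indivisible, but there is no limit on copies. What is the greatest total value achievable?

Best value-per-unit is queue at 39/5, and filling with it alone uses memory 5×5=25. No mix of the others beats 5×39 = 195.

195 rps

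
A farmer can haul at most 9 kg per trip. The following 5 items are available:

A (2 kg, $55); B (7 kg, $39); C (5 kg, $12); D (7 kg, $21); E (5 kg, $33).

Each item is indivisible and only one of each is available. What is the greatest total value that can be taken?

Check high-value combinations within 9 kg:
- A+B: weight 2+7=9, value 55+39=94
- A+E: weight 2+5=7, value 55+33=88
- A+D: weight 2+7=9, value 55+21=76
- A+C: weight 2+5=7, value 55+12=67
- A: weight 2, value 55
Best: $94.

$94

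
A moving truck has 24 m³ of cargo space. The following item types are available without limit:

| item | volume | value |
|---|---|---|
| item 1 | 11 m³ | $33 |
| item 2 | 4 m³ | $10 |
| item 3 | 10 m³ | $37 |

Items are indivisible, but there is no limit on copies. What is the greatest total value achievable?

Best value-per-unit is item 3 at 37/10; filling with it alone gives 2×37 = 74.
Optimal mix: 1×item 2 + 2×item 3 → volume 24, value 84.

$84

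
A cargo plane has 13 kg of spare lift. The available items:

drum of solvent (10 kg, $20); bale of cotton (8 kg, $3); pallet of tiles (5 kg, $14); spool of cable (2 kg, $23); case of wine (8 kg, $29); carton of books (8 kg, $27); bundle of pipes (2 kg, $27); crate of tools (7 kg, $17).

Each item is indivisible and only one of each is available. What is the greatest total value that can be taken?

Check high-value combinations within 13 kg:
- spool of cable+case of wine+bundle of pipes: weight 2+8+2=12, value 23+29+27=79
- spool of cable+carton of books+bundle of pipes: weight 2+8+2=12, value 23+27+27=77
- spool of cable+bundle of pipes+crate of tools: weight 2+2+7=11, value 23+27+17=67
- pallet of tiles+spool of cable+bundle of pipes: weight 5+2+2=9, value 14+23+27=64
- case of wine+bundle of pipes: weight 8+2=10, value 29+27=56
Best: $79.

$79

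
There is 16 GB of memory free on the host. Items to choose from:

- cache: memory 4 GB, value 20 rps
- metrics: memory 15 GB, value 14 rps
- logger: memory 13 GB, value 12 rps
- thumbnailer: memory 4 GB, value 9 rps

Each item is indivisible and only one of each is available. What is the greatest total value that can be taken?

Check high-value combinations within 16 GB:
- cache+thumbnailer: memory 4+4=8, value 20+9=29
- cache: memory 4, value 20
- metrics: memory 15, value 14
- logger: memory 13, value 12
- thumbnailer: memory 4, value 9
Best: 29 rps.

29 rps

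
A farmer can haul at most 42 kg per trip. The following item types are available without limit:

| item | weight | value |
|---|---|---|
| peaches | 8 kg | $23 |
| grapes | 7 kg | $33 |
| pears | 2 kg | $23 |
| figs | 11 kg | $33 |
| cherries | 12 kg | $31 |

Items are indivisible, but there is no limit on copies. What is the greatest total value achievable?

$483

Best value-per-unit is pears at 23/2, and filling with it alone uses weight 21×2=42. No mix of the others beats 21×23 = 483.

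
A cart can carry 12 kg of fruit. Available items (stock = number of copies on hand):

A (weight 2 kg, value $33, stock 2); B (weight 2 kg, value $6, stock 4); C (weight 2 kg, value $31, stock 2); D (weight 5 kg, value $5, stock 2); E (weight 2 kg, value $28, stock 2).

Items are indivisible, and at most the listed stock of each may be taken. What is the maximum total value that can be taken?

Top feasible selections:
- 2×A + 2×C + 2×E: weight 12, value 184
- 2×A + 1×B + 2×C + 1×E: weight 12, value 162
- 2×A + 1×B + 1×C + 2×E: weight 12, value 159
Best: $184.

$184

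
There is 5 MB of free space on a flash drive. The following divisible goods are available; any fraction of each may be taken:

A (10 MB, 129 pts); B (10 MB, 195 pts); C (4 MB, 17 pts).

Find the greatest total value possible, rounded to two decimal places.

97.50

Take in order of value per unit:
- B (195/10 per unit): 5 of 10 → value 5×195/10 = 97.5000, running total 97.50
Total 97.50.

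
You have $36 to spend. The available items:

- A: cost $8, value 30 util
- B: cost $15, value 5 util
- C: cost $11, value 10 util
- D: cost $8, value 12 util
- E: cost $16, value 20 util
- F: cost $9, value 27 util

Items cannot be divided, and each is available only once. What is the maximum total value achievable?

This is a 0/1 knapsack; check combinations near the capacity.
- A+C+D+F: cost 8+11+8+9=36, value 30+10+12+27=79
- A+E+F: cost 8+16+9=33, value 30+20+27=77
- A+D+F: cost 8+8+9=25, value 30+12+27=69
- A+C+F: cost 8+11+9=28, value 30+10+27=67
- A+D+E: cost 8+8+16=32, value 30+12+20=62
Best: 79 util.

79 util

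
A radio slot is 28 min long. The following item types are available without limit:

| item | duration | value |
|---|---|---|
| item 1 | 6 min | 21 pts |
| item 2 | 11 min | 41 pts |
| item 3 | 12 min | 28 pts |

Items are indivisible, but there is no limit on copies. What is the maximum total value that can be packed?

Best value-per-unit is item 2 at 41/11; filling with it alone gives 2×41 = 82.
Optimal mix: 1×item 1 + 2×item 2 → duration 28, value 103.

103 pts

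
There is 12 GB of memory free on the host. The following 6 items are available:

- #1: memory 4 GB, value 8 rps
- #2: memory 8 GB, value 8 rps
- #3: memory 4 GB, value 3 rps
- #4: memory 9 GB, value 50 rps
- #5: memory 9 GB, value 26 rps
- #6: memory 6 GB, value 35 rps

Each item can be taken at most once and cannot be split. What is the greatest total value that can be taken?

50 rps

Check high-value combinations within 12 GB:
- #4: memory 9, value 50
- #1+#6: memory 4+6=10, value 8+35=43
- #3+#6: memory 4+6=10, value 3+35=38
- #6: memory 6, value 35
- #5: memory 9, value 26
Best: 50 rps.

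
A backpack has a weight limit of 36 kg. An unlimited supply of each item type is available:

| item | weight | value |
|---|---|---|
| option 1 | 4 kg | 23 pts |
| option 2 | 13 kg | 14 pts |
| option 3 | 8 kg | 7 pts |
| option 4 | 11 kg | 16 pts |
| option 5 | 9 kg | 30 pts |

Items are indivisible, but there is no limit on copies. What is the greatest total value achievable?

Best value-per-unit is option 1 at 23/4, and filling with it alone uses weight 9×4=36. No mix of the others beats 9×23 = 207.

207 pts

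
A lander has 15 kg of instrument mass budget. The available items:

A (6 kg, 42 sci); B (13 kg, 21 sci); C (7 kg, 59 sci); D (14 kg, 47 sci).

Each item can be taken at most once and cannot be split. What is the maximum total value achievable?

101 sci

Check high-value combinations within 15 kg:
- A+C: mass 6+7=13, value 42+59=101
- C: mass 7, value 59
- D: mass 14, value 47
- A: mass 6, value 42
- B: mass 13, value 21
Best: 101 sci.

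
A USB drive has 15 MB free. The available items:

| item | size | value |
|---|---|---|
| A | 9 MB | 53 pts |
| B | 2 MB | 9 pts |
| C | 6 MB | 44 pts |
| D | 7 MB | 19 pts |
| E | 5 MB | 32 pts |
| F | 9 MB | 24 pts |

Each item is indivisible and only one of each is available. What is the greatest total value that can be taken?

97 pts

This is a 0/1 knapsack; check combinations near the capacity.
- A+C: size 9+6=15, value 53+44=97
- B+C+E: size 2+6+5=13, value 9+44+32=85
- A+E: size 9+5=14, value 53+32=85
Best: 97 pts.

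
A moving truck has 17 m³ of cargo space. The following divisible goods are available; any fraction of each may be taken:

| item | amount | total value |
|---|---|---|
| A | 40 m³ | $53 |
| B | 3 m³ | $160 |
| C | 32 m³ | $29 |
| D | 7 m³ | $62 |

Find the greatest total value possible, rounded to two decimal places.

Take in order of value per unit:
- B (160/3 per unit): all 3 → value 160, running total 160.00
- D (62/7 per unit): all 7 → value 62, running total 222.00
- A (53/40 per unit): 7 of 40 → value 7×53/40 = 9.2750, running total 231.28
Total 231.28.

231.28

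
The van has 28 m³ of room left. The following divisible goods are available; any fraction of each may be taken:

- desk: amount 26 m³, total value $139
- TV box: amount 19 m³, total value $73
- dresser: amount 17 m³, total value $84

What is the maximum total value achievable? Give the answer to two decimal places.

Take in order of value per unit:
- desk (139/26 per unit): all 26 → value 139, running total 139.00
- dresser (84/17 per unit): 2 of 17 → value 2×84/17 = 9.8824, running total 148.88
Total 148.88.

148.88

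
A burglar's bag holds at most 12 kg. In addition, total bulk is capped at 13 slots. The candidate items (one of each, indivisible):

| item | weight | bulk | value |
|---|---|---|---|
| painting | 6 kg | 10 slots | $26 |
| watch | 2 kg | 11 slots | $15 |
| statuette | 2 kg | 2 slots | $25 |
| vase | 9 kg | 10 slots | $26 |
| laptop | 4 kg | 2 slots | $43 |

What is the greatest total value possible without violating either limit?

$69

Feasible sets respecting both limits:
- painting+laptop: weight 10, bulk 12, value 69
- statuette+laptop: weight 6, bulk 4, value 68
- watch+laptop: weight 6, bulk 13, value 58
- painting+statuette: weight 8, bulk 12, value 51
Best: $69.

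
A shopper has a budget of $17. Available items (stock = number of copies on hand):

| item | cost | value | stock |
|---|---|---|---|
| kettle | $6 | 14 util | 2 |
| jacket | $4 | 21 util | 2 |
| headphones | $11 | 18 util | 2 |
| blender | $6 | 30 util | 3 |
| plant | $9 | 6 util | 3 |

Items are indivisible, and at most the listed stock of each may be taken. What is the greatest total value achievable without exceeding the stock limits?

81 util

Best selections within cost 17 and stock limits:
- 1×jacket + 2×blender: cost 16, value 81
- 2×jacket + 1×blender: cost 14, value 72
Best: 81 util.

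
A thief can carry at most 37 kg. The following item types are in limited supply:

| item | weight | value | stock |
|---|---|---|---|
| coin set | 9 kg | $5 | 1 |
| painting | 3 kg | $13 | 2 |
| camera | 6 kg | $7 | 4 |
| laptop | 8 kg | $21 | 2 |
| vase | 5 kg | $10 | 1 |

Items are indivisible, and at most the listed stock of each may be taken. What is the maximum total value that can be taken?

Top feasible selections:
- 2×painting + 1×camera + 2×laptop + 1×vase: weight 33, value 85
- 1×coin set + 2×painting + 2×laptop + 1×vase: weight 36, value 83
Best: $85.

$85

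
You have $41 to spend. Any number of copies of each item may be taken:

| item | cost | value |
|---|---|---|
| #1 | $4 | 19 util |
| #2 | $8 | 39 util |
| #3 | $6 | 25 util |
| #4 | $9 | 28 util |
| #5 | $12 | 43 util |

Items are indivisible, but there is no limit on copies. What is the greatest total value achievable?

195 util

Best value-per-unit is #2 at 39/8, and filling with it alone uses cost 5×8=40. No mix of the others beats 5×39 = 195.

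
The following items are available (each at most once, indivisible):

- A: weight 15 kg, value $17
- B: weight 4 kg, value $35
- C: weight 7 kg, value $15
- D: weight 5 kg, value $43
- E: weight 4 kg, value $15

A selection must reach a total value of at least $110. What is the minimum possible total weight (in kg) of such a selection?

28

Subsets with value ≥ 110, sorted by total weight:
- A+B+D+E: weight 28, value 110
- A+B+C+D: weight 31, value 110
- A+B+C+D+E: weight 35, value 125
Minimum weight: 28 kg.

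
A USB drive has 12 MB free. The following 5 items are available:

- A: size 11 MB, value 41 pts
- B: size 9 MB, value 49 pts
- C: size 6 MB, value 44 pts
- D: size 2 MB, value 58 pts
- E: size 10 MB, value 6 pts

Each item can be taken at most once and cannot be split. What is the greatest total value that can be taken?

Check high-value combinations within 12 MB:
- B+D: size 9+2=11, value 49+58=107
- C+D: size 6+2=8, value 44+58=102
- D+E: size 2+10=12, value 58+6=64
- D: size 2, value 58
- B: size 9, value 49
Best: 107 pts.

107 pts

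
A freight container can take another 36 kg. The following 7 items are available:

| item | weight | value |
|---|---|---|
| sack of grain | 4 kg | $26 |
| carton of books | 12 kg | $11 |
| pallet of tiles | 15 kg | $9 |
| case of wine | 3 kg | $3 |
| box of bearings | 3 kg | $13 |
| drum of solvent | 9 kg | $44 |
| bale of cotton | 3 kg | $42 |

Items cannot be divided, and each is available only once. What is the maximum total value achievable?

Check high-value combinations within 36 kg:
- sack of grain+carton of books+case of wine+box of bearings+drum of solvent+bale of cotton: weight 4+12+3+3+9+3=34, value 26+11+3+13+44+42=139
- sack of grain+carton of books+box of bearings+drum of solvent+bale of cotton: weight 4+12+3+9+3=31, value 26+11+13+44+42=136
- sack of grain+pallet of tiles+box of bearings+drum of solvent+bale of cotton: weight 4+15+3+9+3=34, value 26+9+13+44+42=134
- sack of grain+case of wine+box of bearings+drum of solvent+bale of cotton: weight 4+3+3+9+3=22, value 26+3+13+44+42=128
Best: $139.

$139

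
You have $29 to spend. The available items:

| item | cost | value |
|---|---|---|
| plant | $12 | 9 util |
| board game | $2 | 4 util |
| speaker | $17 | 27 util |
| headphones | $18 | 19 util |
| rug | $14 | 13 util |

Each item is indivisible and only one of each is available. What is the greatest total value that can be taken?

Check high-value combinations within $29:
- plant+speaker: cost 12+17=29, value 9+27=36
- board game+speaker: cost 2+17=19, value 4+27=31
- speaker: cost 17, value 27
- plant+board game+rug: cost 12+2+14=28, value 9+4+13=26
- board game+headphones: cost 2+18=20, value 4+19=23
Best: 36 util.

36 util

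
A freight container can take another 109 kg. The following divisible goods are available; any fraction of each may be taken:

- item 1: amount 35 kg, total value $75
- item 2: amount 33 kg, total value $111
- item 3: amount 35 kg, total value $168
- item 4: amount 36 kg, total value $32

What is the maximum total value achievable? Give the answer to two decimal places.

359.33

Take in order of value per unit:
- item 3 (168/35 per unit): all 35 → value 168, running total 168.00
- item 2 (111/33 per unit): all 33 → value 111, running total 279.00
- item 1 (75/35 per unit): all 35 → value 75, running total 354.00
- item 4 (32/36 per unit): 6 of 36 → value 6×32/36 = 5.3333, running total 359.33
Total 359.33.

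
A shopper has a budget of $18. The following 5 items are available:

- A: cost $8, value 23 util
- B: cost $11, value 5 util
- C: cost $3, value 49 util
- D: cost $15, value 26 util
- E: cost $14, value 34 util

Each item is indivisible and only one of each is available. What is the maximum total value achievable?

83 util

Check high-value combinations within $18:
- C+E: cost 3+14=17, value 49+34=83
- C+D: cost 3+15=18, value 49+26=75
- A+C: cost 8+3=11, value 23+49=72
Best: 83 util.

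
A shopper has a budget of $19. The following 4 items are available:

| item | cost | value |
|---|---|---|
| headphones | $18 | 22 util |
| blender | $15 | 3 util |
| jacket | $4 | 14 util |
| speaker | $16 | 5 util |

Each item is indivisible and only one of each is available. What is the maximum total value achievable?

22 util

This is a 0/1 knapsack; check combinations near the capacity.
- headphones: cost 18, value 22
- blender+jacket: cost 15+4=19, value 3+14=17
- jacket: cost 4, value 14
- speaker: cost 16, value 5
- blender: cost 15, value 3
Best: 22 util.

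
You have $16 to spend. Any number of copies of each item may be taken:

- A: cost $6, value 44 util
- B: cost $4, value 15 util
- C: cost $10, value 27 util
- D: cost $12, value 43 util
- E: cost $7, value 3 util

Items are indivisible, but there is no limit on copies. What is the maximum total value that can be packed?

103 util

Best value-per-unit is A at 44/6; filling with it alone gives 2×44 = 88.
Optimal mix: 2×A + 1×B → cost 16, value 103.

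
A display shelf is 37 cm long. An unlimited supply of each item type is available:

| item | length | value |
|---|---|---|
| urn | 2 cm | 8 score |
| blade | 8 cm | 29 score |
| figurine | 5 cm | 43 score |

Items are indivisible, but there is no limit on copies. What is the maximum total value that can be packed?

309 score

Best value-per-unit is figurine at 43/5; filling with it alone gives 7×43 = 301.
Optimal mix: 1×urn + 7×figurine → length 37, value 309.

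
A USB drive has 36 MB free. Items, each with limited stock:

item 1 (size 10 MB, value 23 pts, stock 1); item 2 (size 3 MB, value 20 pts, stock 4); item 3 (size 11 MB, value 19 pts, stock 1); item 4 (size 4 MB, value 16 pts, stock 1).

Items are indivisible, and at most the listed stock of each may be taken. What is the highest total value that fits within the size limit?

122 pts

Top feasible selections:
- 1×item 1 + 4×item 2 + 1×item 3: size 33, value 122
- 1×item 1 + 4×item 2 + 1×item 4: size 26, value 119
- 1×item 1 + 3×item 2 + 1×item 3 + 1×item 4: size 34, value 118
Best: 122 pts.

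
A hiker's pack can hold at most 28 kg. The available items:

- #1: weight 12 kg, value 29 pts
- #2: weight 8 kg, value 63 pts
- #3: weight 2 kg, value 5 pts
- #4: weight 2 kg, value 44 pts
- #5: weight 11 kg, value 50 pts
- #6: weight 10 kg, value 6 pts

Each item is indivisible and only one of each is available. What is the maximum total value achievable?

Check high-value combinations within 28 kg:
- #2+#3+#4+#5: weight 8+2+2+11=23, value 63+5+44+50=162
- #2+#4+#5: weight 8+2+11=21, value 63+44+50=157
- #1+#2+#3+#4: weight 12+8+2+2=24, value 29+63+5+44=141
Best: 162 pts.

162 pts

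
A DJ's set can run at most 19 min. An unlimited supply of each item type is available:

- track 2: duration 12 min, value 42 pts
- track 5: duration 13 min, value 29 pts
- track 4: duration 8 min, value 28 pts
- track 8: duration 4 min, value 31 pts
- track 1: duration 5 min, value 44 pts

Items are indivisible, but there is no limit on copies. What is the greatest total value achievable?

Best value-per-unit is track 1 at 44/5; filling with it alone gives 3×44 = 132.
Optimal mix: 1×track 8 + 3×track 1 → duration 19, value 163.

163 pts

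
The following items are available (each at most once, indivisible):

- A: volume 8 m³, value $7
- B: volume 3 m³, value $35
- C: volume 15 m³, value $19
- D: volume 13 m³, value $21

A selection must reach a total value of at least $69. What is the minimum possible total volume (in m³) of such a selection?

Subsets with value ≥ 69, sorted by total volume:
- B+C+D: volume 31, value 75
- A+B+C+D: volume 39, value 82
Minimum volume: 31 m³.

31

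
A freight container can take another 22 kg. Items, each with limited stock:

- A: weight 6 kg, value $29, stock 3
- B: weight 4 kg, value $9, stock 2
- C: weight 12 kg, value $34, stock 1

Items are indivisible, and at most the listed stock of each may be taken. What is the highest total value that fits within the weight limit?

$96

Top feasible selections:
- 3×A + 1×B: weight 22, value 96
- 3×A: weight 18, value 87
- 2×A + 2×B: weight 20, value 76
- 1×A + 1×B + 1×C: weight 22, value 72
Best: $96.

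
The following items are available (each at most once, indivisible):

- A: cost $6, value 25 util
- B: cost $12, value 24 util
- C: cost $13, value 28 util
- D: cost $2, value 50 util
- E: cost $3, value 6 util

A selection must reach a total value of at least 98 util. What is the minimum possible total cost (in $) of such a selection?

Subsets with value ≥ 98, sorted by total cost:
- A+B+D: cost 20, value 99
- A+C+D: cost 21, value 103
- A+B+D+E: cost 23, value 105
- A+C+D+E: cost 24, value 109
Minimum cost: 20 $.

20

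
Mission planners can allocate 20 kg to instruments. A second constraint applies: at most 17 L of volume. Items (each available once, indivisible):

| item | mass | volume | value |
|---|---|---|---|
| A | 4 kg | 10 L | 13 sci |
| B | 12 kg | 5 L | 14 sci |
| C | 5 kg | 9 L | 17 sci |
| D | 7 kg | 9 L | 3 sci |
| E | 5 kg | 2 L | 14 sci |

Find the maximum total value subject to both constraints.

Feasible sets respecting both limits:
- B+C: mass 17, volume 14, value 31
- C+E: mass 10, volume 11, value 31
- B+E: mass 17, volume 7, value 28
Best: 31 sci.

31 sci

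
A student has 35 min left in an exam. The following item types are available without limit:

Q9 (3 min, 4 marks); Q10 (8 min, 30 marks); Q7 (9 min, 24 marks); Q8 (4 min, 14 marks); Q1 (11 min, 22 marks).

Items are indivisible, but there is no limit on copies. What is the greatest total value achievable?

Best value-per-unit is Q10 at 30/8; filling with it alone gives 4×30 = 120.
Optimal mix: 1×Q9 + 4×Q10 → time 35, value 124.

124 marks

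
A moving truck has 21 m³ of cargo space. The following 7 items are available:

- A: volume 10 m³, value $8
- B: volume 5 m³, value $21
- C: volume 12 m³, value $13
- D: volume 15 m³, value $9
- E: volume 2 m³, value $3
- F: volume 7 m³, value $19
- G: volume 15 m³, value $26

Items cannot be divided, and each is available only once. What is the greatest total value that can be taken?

$47

Check high-value combinations within 21 m³:
- B+G: volume 5+15=20, value 21+26=47
- B+E+F: volume 5+2+7=14, value 21+3+19=43
- B+F: volume 5+7=12, value 21+19=40
- B+C+E: volume 5+12+2=19, value 21+13+3=37
Best: $47.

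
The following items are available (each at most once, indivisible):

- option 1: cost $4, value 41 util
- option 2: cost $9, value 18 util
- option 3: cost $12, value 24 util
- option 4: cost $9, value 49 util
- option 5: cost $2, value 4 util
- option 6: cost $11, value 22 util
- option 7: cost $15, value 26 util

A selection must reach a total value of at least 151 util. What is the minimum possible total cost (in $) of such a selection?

Subsets with value ≥ 151, sorted by total cost:
- option 1+option 2+option 3+option 4+option 6: cost 45, value 154
- option 1+option 2+option 3+option 4+option 5+option 6: cost 47, value 158
Minimum cost: 45 $.

45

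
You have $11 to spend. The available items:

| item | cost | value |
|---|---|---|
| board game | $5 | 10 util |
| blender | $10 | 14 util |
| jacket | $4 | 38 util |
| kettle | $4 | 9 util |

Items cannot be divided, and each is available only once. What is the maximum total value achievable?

Check high-value combinations within $11:
- board game+jacket: cost 5+4=9, value 10+38=48
- jacket+kettle: cost 4+4=8, value 38+9=47
- jacket: cost 4, value 38
- board game+kettle: cost 5+4=9, value 10+9=19
- blender: cost 10, value 14
Best: 48 util.

48 util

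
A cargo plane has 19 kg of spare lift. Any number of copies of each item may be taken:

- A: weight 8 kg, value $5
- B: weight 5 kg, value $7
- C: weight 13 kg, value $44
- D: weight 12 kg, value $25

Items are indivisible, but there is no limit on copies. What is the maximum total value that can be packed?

$51

Best value-per-unit is C at 44/13; filling with it alone gives 1×44 = 44.
Optimal mix: 1×B + 1×C → weight 18, value 51.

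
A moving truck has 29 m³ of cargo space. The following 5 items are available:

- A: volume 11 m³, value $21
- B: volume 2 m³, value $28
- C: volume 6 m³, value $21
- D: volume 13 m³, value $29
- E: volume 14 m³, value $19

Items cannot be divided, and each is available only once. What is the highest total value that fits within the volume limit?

$78

Check high-value combinations within 29 m³:
- B+C+D: volume 2+6+13=21, value 28+21+29=78
- A+B+D: volume 11+2+13=26, value 21+28+29=78
- B+D+E: volume 2+13+14=29, value 28+29+19=76
Best: $78.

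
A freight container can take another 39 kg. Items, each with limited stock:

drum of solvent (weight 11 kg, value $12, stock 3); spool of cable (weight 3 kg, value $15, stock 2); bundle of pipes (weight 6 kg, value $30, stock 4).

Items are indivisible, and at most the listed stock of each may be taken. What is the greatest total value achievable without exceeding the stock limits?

$150

Best selections within weight 39 and stock limits:
- 2×spool of cable + 4×bundle of pipes: weight 30, value 150
- 1×drum of solvent + 1×spool of cable + 4×bundle of pipes: weight 38, value 147
Best: $150.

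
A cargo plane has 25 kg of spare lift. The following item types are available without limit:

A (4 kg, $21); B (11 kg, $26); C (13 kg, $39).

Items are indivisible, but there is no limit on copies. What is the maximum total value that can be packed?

Best value-per-unit is A at 21/4, and filling with it alone uses weight 6×4=24. No mix of the others beats 6×21 = 126.

$126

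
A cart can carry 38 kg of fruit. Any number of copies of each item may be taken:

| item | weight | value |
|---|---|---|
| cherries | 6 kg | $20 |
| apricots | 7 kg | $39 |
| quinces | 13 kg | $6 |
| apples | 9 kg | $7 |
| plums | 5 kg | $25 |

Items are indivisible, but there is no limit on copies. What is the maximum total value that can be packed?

Best value-per-unit is apricots at 39/7; filling with it alone gives 5×39 = 195.
Optimal mix: 4×apricots + 2×plums → weight 38, value 206.

$206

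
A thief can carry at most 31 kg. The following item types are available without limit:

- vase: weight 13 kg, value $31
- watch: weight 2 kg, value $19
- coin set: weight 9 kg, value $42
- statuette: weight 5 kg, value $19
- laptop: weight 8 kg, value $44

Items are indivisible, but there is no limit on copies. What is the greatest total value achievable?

$285

Best value-per-unit is watch at 19/2, and filling with it alone uses weight 15×2=30. No mix of the others beats 15×19 = 285.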